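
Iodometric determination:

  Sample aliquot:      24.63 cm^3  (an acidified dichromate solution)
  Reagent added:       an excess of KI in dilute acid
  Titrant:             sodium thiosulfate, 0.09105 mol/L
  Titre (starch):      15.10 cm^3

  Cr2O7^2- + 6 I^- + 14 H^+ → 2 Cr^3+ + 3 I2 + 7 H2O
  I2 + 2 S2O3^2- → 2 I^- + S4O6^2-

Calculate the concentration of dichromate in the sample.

n(S2O3^2-) = 0.01510 × 0.09105 = 1.375 × 10^-3 mol
n(I2) = n(S2O3^2-)/2 = 6.874 × 10^-4 mol
From the 1:3 ratio, n(Cr2O7^2-) in the aliquot = 1/3 × 6.874 × 10^-4 = 2.291 × 10^-4 mol
[Cr2O7^2-] = 2.291 × 10^-4 / 0.02463 = 0.009303 mol/L

0.009303 mol/L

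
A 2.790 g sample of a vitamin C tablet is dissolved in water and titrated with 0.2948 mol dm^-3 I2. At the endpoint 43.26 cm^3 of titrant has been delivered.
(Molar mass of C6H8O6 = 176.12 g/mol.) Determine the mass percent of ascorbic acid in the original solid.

C6H8O6 + I2 → C6H6O6 + 2 HI
n(I2) = 0.04326 L × 0.2948 mol/L = 0.01275 mol
n(C6H8O6) = 0.01275 mol (1:1 ratio)
mass of C6H8O6 = 0.01275 × 176.12 g/mol = 2.246 g
% C6H8O6 = 2.246 / 2.790 × 100 = 80.50 %

80.50 %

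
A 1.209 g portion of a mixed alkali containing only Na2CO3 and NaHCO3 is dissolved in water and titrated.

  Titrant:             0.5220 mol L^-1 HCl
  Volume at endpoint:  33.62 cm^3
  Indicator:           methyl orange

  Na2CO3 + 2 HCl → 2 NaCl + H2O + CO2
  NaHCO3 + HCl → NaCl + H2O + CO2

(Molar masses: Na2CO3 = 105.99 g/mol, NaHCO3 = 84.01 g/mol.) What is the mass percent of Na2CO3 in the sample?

n(HCl) = 0.03362 × 0.5220 = 0.01755 mol
Let x = n(Na2CO3), y = n(NaHCO3).
Titrant: 2x + 1y = 0.01755;  mass: 105.99x + 84.01y = 1.209
Solving, x = 4.278 × 10^-3 mol, y = 8.994 × 10^-3 mol
mass of Na2CO3 = 4.278 × 10^-3 × 105.99 = 0.4534 g
% Na2CO3 = 0.4534 / 1.209 × 100 = 37.50 %

37.50 %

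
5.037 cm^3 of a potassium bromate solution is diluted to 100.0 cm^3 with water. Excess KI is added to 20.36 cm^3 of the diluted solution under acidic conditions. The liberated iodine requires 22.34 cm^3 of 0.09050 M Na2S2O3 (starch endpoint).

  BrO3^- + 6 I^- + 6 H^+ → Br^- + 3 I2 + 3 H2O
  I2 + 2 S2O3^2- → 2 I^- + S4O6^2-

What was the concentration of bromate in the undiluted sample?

n(S2O3^2-) = 0.02234 × 0.09050 = 2.022 × 10^-3 mol
n(I2) = n(S2O3^2-)/2 = 1.011 × 10^-3 mol
From the 1:3 ratio, n(BrO3^-) in the aliquot = 1/3 × 1.011 × 10^-3 = 3.370 × 10^-4 mol
[BrO3^-]_dilute = 3.370 × 10^-4 / 0.02036 = 0.01655 mol/L
[BrO3^-]_original = 0.01655 × 100.0/5.037 = 0.3286 mol/L

0.3286 M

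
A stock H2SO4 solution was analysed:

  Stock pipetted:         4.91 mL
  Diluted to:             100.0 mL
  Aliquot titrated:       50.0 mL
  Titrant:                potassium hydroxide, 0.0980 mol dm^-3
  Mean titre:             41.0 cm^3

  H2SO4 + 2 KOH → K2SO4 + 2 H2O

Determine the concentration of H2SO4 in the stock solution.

n(KOH) = 0.0410 × 0.0980 = 4.02 × 10^-3 mol
From the 1:2 ratio, n(H2SO4) in the aliquot = 1/2 × 4.02 × 10^-3 = 2.01 × 10^-3 mol
[H2SO4]_dilute = 2.01 × 10^-3 / 0.0500 = 0.0402 mol/L
Dilution factor = 100.0 / 4.91 = 20.37
[H2SO4]_stock = 0.0402 × 20.37 = 0.818 mol/L

0.818 mol/L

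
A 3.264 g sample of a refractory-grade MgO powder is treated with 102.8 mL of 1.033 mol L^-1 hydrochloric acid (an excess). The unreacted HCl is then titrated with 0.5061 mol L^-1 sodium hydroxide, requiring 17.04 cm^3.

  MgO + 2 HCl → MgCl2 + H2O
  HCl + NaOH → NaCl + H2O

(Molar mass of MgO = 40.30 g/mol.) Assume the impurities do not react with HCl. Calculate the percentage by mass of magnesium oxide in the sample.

n(HCl) added = 0.1028 × 1.033 = 0.1062 mol
n(NaOH) used in back-titration = 0.01704 × 0.5061 = 8.624 × 10^-3 mol
n(HCl) left over = 8.624 × 10^-3 mol (1:1 ratio)
n(HCl) consumed by analyte = 0.1062 − 8.624 × 10^-3 = 0.09757 mol
From the 1:2 ratio, n(MgO) = 1/2 × 0.09757 = 0.04878 mol
mass of MgO = 0.04878 × 40.30 = 1.966 g
% MgO = 1.966 / 3.264 × 100 = 60.23 %

60.23 %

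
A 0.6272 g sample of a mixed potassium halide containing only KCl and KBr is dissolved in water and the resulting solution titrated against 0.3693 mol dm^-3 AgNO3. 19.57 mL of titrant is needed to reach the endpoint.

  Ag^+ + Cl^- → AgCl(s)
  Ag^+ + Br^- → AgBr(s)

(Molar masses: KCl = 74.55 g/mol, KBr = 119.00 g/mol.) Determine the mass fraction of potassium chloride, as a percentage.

n(AgNO3) = 0.01957 × 0.3693 = 7.227 × 10^-3 mol
Let x = n(KCl), y = n(KBr).
Titrant: 1x + 1y = 7.227 × 10^-3;  mass: 74.55x + 119.00y = 0.6272
Solving, x = 5.238 × 10^-3 mol, y = 1.989 × 10^-3 mol
mass of KCl = 5.238 × 10^-3 × 74.55 = 0.3905 g
% KCl = 0.3905 / 0.6272 × 100 = 62.26 %

62.26 %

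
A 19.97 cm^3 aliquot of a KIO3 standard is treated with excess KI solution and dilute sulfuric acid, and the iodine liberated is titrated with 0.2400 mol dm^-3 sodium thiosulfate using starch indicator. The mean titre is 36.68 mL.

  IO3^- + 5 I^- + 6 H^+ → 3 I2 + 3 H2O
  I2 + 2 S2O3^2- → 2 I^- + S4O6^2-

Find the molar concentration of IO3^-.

0.07347 mol/L

n(S2O3^2-) = 0.03668 × 0.2400 = 8.803 × 10^-3 mol
n(I2) = n(S2O3^2-)/2 = 4.402 × 10^-3 mol
From the 1:3 ratio, n(IO3^-) in the aliquot = 1/3 × 4.402 × 10^-3 = 1.467 × 10^-3 mol
[IO3^-] = 1.467 × 10^-3 / 0.01997 = 0.07347 mol/L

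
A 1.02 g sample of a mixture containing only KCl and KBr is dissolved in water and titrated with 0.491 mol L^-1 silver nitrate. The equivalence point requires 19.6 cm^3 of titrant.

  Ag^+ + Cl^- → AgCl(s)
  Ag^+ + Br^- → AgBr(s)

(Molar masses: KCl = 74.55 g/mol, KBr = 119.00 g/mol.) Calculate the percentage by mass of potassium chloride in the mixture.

n(AgNO3) = 0.0196 × 0.491 = 9.62 × 10^-3 mol
Let x = n(KCl), y = n(KBr).
Titrant: 1x + 1y = 9.62 × 10^-3;  mass: 74.55x + 119.00y = 1.02
Solving, x = 2.82 × 10^-3 mol, y = 6.81 × 10^-3 mol
mass of KCl = 2.82 × 10^-3 × 74.55 = 0.210 g
% KCl = 0.210 / 1.02 × 100 = 20.6 %

20.6 %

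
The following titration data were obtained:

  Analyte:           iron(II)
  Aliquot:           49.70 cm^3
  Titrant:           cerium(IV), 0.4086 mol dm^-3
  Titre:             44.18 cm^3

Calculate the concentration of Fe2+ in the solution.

0.3632 mol/L

Ce^4+ + Fe^2+ → Ce^3+ + Fe^3+
n(Ce4+) = 0.04418 L × 0.4086 mol/L = 0.01805 mol
n(Fe2+) = 0.01805 mol (1:1 mole ratio)
[Fe2+] = 0.01805 mol / 0.04970 L = 0.3632 mol/L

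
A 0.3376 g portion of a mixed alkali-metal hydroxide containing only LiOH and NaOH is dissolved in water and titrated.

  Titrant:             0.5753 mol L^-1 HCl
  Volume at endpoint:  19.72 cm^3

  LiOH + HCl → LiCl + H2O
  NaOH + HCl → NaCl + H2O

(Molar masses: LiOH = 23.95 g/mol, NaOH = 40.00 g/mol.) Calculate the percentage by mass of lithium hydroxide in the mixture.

51.36 %

n(HCl) = 0.01972 × 0.5753 = 0.01134 mol
Let x = n(LiOH), y = n(NaOH).
Titrant: 1x + 1y = 0.01134;  mass: 23.95x + 40.00y = 0.3376
Solving, x = 7.240 × 10^-3 mol, y = 4.105 × 10^-3 mol
mass of LiOH = 7.240 × 10^-3 × 23.95 = 0.1734 g
% LiOH = 0.1734 / 0.3376 × 100 = 51.36 %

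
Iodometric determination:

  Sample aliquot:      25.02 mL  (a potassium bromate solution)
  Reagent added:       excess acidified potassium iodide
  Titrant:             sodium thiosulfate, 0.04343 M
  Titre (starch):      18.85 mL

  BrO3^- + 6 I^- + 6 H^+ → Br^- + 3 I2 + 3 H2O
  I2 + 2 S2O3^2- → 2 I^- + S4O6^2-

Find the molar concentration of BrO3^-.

0.005453 M

n(S2O3^2-) = 0.01885 × 0.04343 = 8.187 × 10^-4 mol
n(I2) = n(S2O3^2-)/2 = 4.093 × 10^-4 mol
From the 1:3 ratio, n(BrO3^-) in the aliquot = 1/3 × 4.093 × 10^-4 = 1.364 × 10^-4 mol
[BrO3^-] = 1.364 × 10^-4 / 0.02502 = 0.005453 mol/L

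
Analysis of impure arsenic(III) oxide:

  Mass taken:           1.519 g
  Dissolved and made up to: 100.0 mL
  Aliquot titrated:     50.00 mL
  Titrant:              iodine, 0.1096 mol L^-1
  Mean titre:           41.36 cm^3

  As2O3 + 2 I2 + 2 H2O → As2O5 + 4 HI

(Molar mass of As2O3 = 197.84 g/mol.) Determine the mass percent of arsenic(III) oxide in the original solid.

59.04 %

n(I2) per titration = 0.04136 × 0.1096 = 4.533 × 10^-3 mol
From the 1:2 ratio, n(As2O3) in each aliquot = 1/2 × 4.533 × 10^-3 = 2.267 × 10^-3 mol
n(As2O3) in the whole flask = 2.267 × 10^-3 × 100.0/50.00 = 4.533 × 10^-3 mol
mass of As2O3 = 4.533 × 10^-3 × 197.84 = 0.8968 g
% As2O3 = 0.8968 / 1.519 × 100 = 59.04 %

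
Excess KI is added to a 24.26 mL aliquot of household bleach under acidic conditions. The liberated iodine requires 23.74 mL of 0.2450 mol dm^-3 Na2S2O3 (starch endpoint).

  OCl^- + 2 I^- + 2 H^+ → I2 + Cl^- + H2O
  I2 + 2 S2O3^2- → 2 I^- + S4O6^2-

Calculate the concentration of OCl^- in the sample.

0.1199 mol/L

n(S2O3^2-) = 0.02374 × 0.2450 = 5.816 × 10^-3 mol
n(I2) = n(S2O3^2-)/2 = 2.908 × 10^-3 mol
n(OCl^-) in the aliquot = 2.908 × 10^-3 mol (1:1 ratio)
[OCl^-] = 2.908 × 10^-3 / 0.02426 = 0.1199 mol/L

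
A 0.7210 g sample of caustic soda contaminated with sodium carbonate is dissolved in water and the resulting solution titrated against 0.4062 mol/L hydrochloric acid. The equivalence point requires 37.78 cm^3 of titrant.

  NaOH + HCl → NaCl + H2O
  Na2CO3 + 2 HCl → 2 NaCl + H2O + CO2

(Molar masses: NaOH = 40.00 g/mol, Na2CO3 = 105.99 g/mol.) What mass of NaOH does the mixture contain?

0.2840 g

n(HCl) = 0.03778 × 0.4062 = 0.01535 mol
Let x = n(NaOH), y = n(Na2CO3).
Titrant: 1x + 2y = 0.01535;  mass: 40.00x + 105.99y = 0.7210
Solving, x = 7.101 × 10^-3 mol, y = 4.123 × 10^-3 mol
mass of NaOH = 7.101 × 10^-3 × 40.00 = 0.2840 g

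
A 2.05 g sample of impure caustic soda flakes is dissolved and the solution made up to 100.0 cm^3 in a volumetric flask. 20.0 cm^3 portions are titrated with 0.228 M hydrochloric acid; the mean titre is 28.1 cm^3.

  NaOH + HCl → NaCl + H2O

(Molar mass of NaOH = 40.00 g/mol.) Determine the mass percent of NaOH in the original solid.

n(HCl) per titration = 0.0281 × 0.228 = 6.41 × 10^-3 mol
n(NaOH) in each aliquot = 6.41 × 10^-3 mol (1:1 ratio)
n(NaOH) in the whole flask = 6.41 × 10^-3 × 100.0/20.0 = 0.0320 mol
mass of NaOH = 0.0320 × 40.00 = 1.28 g
% NaOH = 1.28 / 2.05 × 100 = 62.5 %

62.5 %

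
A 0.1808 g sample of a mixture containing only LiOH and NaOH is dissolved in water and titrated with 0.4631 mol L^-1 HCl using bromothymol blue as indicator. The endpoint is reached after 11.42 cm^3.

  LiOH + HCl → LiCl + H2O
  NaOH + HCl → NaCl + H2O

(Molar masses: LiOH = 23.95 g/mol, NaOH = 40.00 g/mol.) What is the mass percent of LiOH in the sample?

25.37 %

n(HCl) = 0.01142 × 0.4631 = 5.289 × 10^-3 mol
Let x = n(LiOH), y = n(NaOH).
Titrant: 1x + 1y = 5.289 × 10^-3;  mass: 23.95x + 40.00y = 0.1808
Solving, x = 1.916 × 10^-3 mol, y = 3.373 × 10^-3 mol
mass of LiOH = 1.916 × 10^-3 × 23.95 = 0.04588 g
% LiOH = 0.04588 / 0.1808 × 100 = 25.37 %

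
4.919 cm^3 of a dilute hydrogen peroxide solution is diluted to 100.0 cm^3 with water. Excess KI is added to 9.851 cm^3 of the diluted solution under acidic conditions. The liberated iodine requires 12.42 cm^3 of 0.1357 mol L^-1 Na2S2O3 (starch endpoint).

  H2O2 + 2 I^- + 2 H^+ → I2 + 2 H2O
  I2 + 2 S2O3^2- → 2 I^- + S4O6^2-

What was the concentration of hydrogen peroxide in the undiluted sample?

1.739 mol/L

n(S2O3^2-) = 0.01242 × 0.1357 = 1.685 × 10^-3 mol
n(I2) = n(S2O3^2-)/2 = 8.427 × 10^-4 mol
n(H2O2) in the aliquot = 8.427 × 10^-4 mol (1:1 ratio)
[H2O2]_dilute = 8.427 × 10^-4 / 0.009851 = 0.08554 mol/L
[H2O2]_original = 0.08554 × 100.0/4.919 = 1.739 mol/L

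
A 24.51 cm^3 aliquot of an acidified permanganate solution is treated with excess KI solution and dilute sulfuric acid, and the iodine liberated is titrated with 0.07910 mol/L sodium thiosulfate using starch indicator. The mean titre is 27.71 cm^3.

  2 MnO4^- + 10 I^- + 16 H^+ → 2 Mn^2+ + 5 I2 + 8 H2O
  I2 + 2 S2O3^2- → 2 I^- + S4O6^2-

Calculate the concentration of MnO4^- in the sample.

0.01789 mol/L

n(S2O3^2-) = 0.02771 × 0.07910 = 2.192 × 10^-3 mol
n(I2) = n(S2O3^2-)/2 = 1.096 × 10^-3 mol
From the 2:5 ratio, n(MnO4^-) in the aliquot = 2/5 × 1.096 × 10^-3 = 4.384 × 10^-4 mol
[MnO4^-] = 4.384 × 10^-4 / 0.02451 = 0.01789 mol/L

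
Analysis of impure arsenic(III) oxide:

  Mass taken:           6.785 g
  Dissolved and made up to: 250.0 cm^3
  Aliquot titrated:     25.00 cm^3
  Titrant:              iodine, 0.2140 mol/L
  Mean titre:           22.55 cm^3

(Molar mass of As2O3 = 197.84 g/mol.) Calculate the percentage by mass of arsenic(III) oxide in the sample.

As2O3 + 2 I2 + 2 H2O → As2O5 + 4 HI
n(I2) per titration = 0.02255 × 0.2140 = 4.826 × 10^-3 mol
From the 1:2 ratio, n(As2O3) in each aliquot = 1/2 × 4.826 × 10^-3 = 2.413 × 10^-3 mol
n(As2O3) in the whole flask = 2.413 × 10^-3 × 250.0/25.00 = 0.02413 mol
mass of As2O3 = 0.02413 × 197.84 = 4.774 g
% As2O3 = 4.774 / 6.785 × 100 = 70.35 %

70.35 %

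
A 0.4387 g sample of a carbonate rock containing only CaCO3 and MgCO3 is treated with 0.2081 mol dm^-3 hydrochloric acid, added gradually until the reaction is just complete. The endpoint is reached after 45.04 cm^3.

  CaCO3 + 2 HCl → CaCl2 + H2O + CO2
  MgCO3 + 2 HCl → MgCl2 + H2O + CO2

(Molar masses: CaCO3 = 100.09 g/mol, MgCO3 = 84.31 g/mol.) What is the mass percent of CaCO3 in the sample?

63.02 %

n(HCl) = 0.04504 × 0.2081 = 9.373 × 10^-3 mol
Let x = n(CaCO3), y = n(MgCO3).
Titrant: 2x + 2y = 9.373 × 10^-3;  mass: 100.09x + 84.31y = 0.4387
Solving, x = 2.762 × 10^-3 mol, y = 1.924 × 10^-3 mol
mass of CaCO3 = 2.762 × 10^-3 × 100.09 = 0.2765 g
% CaCO3 = 0.2765 / 0.4387 × 100 = 63.02 %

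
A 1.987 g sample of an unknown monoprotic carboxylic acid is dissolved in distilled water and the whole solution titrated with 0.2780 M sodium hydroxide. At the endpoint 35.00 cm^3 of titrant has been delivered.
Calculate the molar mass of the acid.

204.2 g/mol

n(NaOH) = 0.03500 L × 0.2780 mol/L = 9.730 × 10^-3 mol
n(HA) = 9.730 × 10^-3 mol (1:1 ratio)
M = m / n = 1.987 g / 9.730 × 10^-3 mol = 204.2 g/mol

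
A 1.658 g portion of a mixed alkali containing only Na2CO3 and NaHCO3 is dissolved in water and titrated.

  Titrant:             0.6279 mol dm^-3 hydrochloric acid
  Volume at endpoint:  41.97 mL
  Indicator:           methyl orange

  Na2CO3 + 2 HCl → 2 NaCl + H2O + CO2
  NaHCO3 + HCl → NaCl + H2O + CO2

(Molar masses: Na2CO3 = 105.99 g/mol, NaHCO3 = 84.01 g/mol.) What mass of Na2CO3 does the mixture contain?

0.9499 g

n(HCl) = 0.04197 × 0.6279 = 0.02635 mol
Let x = n(Na2CO3), y = n(NaHCO3).
Titrant: 2x + 1y = 0.02635;  mass: 105.99x + 84.01y = 1.658
Solving, x = 8.962 × 10^-3 mol, y = 8.429 × 10^-3 mol
mass of Na2CO3 = 8.962 × 10^-3 × 105.99 = 0.9499 g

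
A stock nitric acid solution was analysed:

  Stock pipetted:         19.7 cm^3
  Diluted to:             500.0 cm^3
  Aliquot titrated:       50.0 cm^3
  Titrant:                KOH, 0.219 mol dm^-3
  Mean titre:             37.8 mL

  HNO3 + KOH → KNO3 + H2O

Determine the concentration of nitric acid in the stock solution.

n(KOH) = 0.0378 × 0.219 = 8.28 × 10^-3 mol
n(HNO3) in the aliquot = 8.28 × 10^-3 mol (1:1 ratio)
[HNO3]_dilute = 8.28 × 10^-3 / 0.0500 = 0.166 mol/L
Dilution factor = 500.0 / 19.7 = 25.38
[HNO3]_stock = 0.166 × 25.38 = 4.20 mol/L

4.20 mol/L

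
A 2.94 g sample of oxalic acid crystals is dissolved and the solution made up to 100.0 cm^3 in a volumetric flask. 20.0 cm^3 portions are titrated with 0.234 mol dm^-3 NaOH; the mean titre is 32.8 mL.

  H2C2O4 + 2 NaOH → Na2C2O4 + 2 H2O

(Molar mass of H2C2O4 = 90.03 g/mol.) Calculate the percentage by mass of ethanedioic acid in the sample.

58.8 %

n(NaOH) per titration = 0.0328 × 0.234 = 7.68 × 10^-3 mol
From the 1:2 ratio, n(H2C2O4) in each aliquot = 1/2 × 7.68 × 10^-3 = 3.84 × 10^-3 mol
n(H2C2O4) in the whole flask = 3.84 × 10^-3 × 100.0/20.0 = 0.0192 mol
mass of H2C2O4 = 0.0192 × 90.03 = 1.73 g
% H2C2O4 = 1.73 / 2.94 × 100 = 58.8 %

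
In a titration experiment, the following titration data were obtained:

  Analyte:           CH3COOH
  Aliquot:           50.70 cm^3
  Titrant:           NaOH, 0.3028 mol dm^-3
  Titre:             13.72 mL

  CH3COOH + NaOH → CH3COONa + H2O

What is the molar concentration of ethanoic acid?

n(NaOH) = 0.01372 L × 0.3028 mol/L = 4.154 × 10^-3 mol
n(CH3COOH) = 4.154 × 10^-3 mol (1:1 mole ratio)
[CH3COOH] = 4.154 × 10^-3 mol / 0.05070 L = 0.08194 mol/L

0.08194 mol/L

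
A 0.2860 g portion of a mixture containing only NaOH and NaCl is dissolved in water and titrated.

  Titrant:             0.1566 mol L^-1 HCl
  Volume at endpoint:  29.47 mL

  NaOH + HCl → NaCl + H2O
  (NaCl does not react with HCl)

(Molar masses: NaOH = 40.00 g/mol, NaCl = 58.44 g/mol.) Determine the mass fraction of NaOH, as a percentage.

n(HCl) = 0.02947 × 0.1566 = 4.615 × 10^-3 mol
Let x = n(NaOH), y = n(NaCl).
Titrant: 1x = 4.615 × 10^-3;  mass: 40.00x + 58.44y = 0.2860
Solving, x = 4.615 × 10^-3 mol, y = 1.735 × 10^-3 mol
mass of NaOH = 4.615 × 10^-3 × 40.00 = 0.1846 g
% NaOH = 0.1846 / 0.2860 × 100 = 64.55 %

64.55 %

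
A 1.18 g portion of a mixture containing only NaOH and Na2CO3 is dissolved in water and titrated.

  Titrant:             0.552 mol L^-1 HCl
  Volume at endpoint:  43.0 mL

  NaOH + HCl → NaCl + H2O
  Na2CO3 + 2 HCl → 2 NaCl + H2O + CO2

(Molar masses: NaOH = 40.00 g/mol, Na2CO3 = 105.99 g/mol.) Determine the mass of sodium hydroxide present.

0.240 g

n(HCl) = 0.0430 × 0.552 = 0.0237 mol
Let x = n(NaOH), y = n(Na2CO3).
Titrant: 1x + 2y = 0.0237;  mass: 40.00x + 105.99y = 1.18
Solving, x = 5.99 × 10^-3 mol, y = 8.87 × 10^-3 mol
mass of NaOH = 5.99 × 10^-3 × 40.00 = 0.240 g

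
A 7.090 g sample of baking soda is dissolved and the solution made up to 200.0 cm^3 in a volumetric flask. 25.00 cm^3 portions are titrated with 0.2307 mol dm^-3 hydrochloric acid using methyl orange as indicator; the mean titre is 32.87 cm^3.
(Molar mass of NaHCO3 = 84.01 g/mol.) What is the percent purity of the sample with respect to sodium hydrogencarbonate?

71.88 %

NaHCO3 + HCl → NaCl + H2O + CO2
n(HCl) per titration = 0.03287 × 0.2307 = 7.583 × 10^-3 mol
n(NaHCO3) in each aliquot = 7.583 × 10^-3 mol (1:1 ratio)
n(NaHCO3) in the whole flask = 7.583 × 10^-3 × 200.0/25.00 = 0.06066 mol
mass of NaHCO3 = 0.06066 × 84.01 = 5.096 g
% NaHCO3 = 5.096 / 7.090 × 100 = 71.88 %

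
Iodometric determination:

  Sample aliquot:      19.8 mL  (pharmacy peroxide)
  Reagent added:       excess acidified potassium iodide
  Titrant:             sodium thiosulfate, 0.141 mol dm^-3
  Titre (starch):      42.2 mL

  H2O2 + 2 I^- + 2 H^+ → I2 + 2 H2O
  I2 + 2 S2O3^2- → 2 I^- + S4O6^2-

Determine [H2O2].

n(S2O3^2-) = 0.0422 × 0.141 = 5.95 × 10^-3 mol
n(I2) = n(S2O3^2-)/2 = 2.98 × 10^-3 mol
n(H2O2) in the aliquot = 2.98 × 10^-3 mol (1:1 ratio)
[H2O2] = 2.98 × 10^-3 / 0.0198 = 0.150 mol/L

0.150 mol/L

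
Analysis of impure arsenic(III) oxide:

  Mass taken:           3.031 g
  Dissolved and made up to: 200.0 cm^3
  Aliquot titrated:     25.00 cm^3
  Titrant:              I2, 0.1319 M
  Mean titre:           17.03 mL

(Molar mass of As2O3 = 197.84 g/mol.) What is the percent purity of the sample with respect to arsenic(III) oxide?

58.65 %

As2O3 + 2 I2 + 2 H2O → As2O5 + 4 HI
n(I2) per titration = 0.01703 × 0.1319 = 2.246 × 10^-3 mol
From the 1:2 ratio, n(As2O3) in each aliquot = 1/2 × 2.246 × 10^-3 = 1.123 × 10^-3 mol
n(As2O3) in the whole flask = 1.123 × 10^-3 × 200.0/25.00 = 8.985 × 10^-3 mol
mass of As2O3 = 8.985 × 10^-3 × 197.84 = 1.778 g
% As2O3 = 1.778 / 3.031 × 100 = 58.65 %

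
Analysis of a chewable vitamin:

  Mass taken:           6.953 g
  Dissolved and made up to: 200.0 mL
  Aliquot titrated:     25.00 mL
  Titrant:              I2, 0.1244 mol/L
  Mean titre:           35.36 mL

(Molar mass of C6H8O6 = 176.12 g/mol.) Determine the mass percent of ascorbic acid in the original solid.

89.14 %

C6H8O6 + I2 → C6H6O6 + 2 HI
n(I2) per titration = 0.03536 × 0.1244 = 4.399 × 10^-3 mol
n(C6H8O6) in each aliquot = 4.399 × 10^-3 mol (1:1 ratio)
n(C6H8O6) in the whole flask = 4.399 × 10^-3 × 200.0/25.00 = 0.03519 mol
mass of C6H8O6 = 0.03519 × 176.12 = 6.198 g
% C6H8O6 = 6.198 / 6.953 × 100 = 89.14 %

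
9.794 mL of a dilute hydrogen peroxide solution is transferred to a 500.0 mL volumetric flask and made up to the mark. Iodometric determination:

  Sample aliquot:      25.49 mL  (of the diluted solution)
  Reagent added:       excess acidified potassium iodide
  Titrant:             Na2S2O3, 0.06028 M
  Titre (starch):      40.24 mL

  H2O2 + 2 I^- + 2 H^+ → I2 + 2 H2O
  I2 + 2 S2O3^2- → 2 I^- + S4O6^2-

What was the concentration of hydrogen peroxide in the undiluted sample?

n(S2O3^2-) = 0.04024 × 0.06028 = 2.426 × 10^-3 mol
n(I2) = n(S2O3^2-)/2 = 1.213 × 10^-3 mol
n(H2O2) in the aliquot = 1.213 × 10^-3 mol (1:1 ratio)
[H2O2]_dilute = 1.213 × 10^-3 / 0.02549 = 0.04758 mol/L
[H2O2]_original = 0.04758 × 500.0/9.794 = 2.429 mol/L

2.429 M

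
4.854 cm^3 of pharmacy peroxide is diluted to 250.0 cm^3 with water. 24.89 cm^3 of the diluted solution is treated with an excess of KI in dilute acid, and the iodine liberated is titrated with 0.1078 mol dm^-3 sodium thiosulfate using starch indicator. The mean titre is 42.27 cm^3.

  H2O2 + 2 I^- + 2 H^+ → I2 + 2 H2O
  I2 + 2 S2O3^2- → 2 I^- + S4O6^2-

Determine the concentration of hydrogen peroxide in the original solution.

4.715 mol/L

n(S2O3^2-) = 0.04227 × 0.1078 = 4.557 × 10^-3 mol
n(I2) = n(S2O3^2-)/2 = 2.278 × 10^-3 mol
n(H2O2) in the aliquot = 2.278 × 10^-3 mol (1:1 ratio)
[H2O2]_dilute = 2.278 × 10^-3 / 0.02489 = 0.09154 mol/L
[H2O2]_original = 0.09154 × 250.0/4.854 = 4.715 mol/L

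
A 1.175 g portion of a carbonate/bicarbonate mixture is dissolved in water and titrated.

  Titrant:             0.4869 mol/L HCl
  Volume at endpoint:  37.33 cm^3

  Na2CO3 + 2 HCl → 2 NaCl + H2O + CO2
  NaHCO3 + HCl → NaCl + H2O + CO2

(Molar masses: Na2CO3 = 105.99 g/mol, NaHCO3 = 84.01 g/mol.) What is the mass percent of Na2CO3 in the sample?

n(HCl) = 0.03733 × 0.4869 = 0.01818 mol
Let x = n(Na2CO3), y = n(NaHCO3).
Titrant: 2x + 1y = 0.01818;  mass: 105.99x + 84.01y = 1.175
Solving, x = 5.674 × 10^-3 mol, y = 6.828 × 10^-3 mol
mass of Na2CO3 = 5.674 × 10^-3 × 105.99 = 0.6014 g
% Na2CO3 = 0.6014 / 1.175 × 100 = 51.18 %

51.18 %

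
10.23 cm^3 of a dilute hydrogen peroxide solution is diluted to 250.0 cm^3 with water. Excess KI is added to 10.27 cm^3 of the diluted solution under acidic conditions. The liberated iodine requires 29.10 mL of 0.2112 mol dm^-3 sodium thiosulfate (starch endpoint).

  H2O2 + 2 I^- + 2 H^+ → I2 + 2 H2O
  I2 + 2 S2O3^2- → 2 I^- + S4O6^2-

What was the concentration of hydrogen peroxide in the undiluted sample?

n(S2O3^2-) = 0.02910 × 0.2112 = 6.146 × 10^-3 mol
n(I2) = n(S2O3^2-)/2 = 3.073 × 10^-3 mol
n(H2O2) in the aliquot = 3.073 × 10^-3 mol (1:1 ratio)
[H2O2]_dilute = 3.073 × 10^-3 / 0.01027 = 0.2992 mol/L
[H2O2]_original = 0.2992 × 250.0/10.23 = 7.312 mol/L

7.312 mol/L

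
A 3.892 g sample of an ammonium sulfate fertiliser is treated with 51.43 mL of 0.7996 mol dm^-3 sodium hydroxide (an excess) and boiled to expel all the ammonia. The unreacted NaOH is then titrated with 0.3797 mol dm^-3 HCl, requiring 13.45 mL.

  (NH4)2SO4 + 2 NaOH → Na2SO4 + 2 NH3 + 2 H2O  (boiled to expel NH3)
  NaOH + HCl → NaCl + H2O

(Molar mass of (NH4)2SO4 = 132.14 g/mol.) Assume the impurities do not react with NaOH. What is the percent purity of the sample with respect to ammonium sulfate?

n(NaOH) added = 0.05143 × 0.7996 = 0.04112 mol
n(HCl) used in back-titration = 0.01345 × 0.3797 = 5.107 × 10^-3 mol
n(NaOH) left over = 5.107 × 10^-3 mol (1:1 ratio)
n(NaOH) consumed by analyte = 0.04112 − 5.107 × 10^-3 = 0.03602 mol
From the 1:2 ratio, n((NH4)2SO4) = 1/2 × 0.03602 = 0.01801 mol
mass of (NH4)2SO4 = 0.01801 × 132.14 = 2.380 g
% (NH4)2SO4 = 2.380 / 3.892 × 100 = 61.14 %

61.14 %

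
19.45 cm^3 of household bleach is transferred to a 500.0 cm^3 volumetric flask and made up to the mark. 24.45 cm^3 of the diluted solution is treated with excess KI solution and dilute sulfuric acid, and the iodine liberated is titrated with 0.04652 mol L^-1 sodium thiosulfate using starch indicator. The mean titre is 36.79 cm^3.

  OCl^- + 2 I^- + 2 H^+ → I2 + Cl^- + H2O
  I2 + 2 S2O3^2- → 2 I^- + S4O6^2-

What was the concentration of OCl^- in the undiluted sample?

n(S2O3^2-) = 0.03679 × 0.04652 = 1.711 × 10^-3 mol
n(I2) = n(S2O3^2-)/2 = 8.557 × 10^-4 mol
n(OCl^-) in the aliquot = 8.557 × 10^-4 mol (1:1 ratio)
[OCl^-]_dilute = 8.557 × 10^-4 / 0.02445 = 0.03500 mol/L
[OCl^-]_original = 0.03500 × 500.0/19.45 = 0.8997 mol/L

0.8997 mol/L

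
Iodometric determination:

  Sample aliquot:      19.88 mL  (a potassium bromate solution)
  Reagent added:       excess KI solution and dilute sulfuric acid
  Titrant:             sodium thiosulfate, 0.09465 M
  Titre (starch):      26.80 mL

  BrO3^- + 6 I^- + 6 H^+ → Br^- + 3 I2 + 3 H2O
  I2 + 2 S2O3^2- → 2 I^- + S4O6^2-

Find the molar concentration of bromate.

n(S2O3^2-) = 0.02680 × 0.09465 = 2.537 × 10^-3 mol
n(I2) = n(S2O3^2-)/2 = 1.268 × 10^-3 mol
From the 1:3 ratio, n(BrO3^-) in the aliquot = 1/3 × 1.268 × 10^-3 = 4.228 × 10^-4 mol
[BrO3^-] = 4.228 × 10^-4 / 0.01988 = 0.02127 mol/L

0.02127 M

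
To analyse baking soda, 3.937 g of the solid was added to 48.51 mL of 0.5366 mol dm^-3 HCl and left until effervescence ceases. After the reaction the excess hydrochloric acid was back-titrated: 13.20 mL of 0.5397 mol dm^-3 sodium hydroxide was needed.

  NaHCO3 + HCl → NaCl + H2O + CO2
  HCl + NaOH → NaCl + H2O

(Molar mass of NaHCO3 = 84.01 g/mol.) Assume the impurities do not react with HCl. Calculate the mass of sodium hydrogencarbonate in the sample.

n(HCl) added = 0.04851 × 0.5366 = 0.02603 mol
n(NaOH) used in back-titration = 0.01320 × 0.5397 = 7.124 × 10^-3 mol
n(HCl) left over = 7.124 × 10^-3 mol (1:1 ratio)
n(HCl) consumed by analyte = 0.02603 − 7.124 × 10^-3 = 0.01891 mol
n(NaHCO3) = 0.01891 mol (1:1 ratio)
mass of NaHCO3 = 0.01891 × 84.01 = 1.588 g

1.588 g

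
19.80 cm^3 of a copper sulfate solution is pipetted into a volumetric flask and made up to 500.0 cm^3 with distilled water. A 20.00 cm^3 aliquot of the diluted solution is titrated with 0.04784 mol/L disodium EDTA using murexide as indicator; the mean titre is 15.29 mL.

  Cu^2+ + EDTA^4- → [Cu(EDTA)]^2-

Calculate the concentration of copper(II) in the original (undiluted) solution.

0.9236 mol/L

n(EDTA) = 0.01529 × 0.04784 = 7.315 × 10^-4 mol
n(Cu2+) in the aliquot = 7.315 × 10^-4 mol (1:1 ratio)
[Cu2+]_dilute = 7.315 × 10^-4 / 0.02000 = 0.03657 mol/L
Dilution factor = 500.0 / 19.80 = 25.25
[Cu2+]_stock = 0.03657 × 25.25 = 0.9236 mol/L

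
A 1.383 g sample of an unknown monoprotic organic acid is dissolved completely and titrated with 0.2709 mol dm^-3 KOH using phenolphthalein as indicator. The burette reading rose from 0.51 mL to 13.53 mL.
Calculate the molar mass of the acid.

n(KOH) = 0.01302 L × 0.2709 mol/L = 3.527 × 10^-3 mol
n(HA) = 3.527 × 10^-3 mol (1:1 ratio)
M = m / n = 1.383 g / 3.527 × 10^-3 mol = 392.1 g/mol

392.1 g/mol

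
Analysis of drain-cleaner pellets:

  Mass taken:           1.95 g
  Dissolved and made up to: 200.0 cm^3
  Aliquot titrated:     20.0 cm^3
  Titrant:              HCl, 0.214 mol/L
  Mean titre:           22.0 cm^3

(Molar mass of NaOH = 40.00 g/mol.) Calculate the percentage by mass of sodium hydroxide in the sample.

NaOH + HCl → NaCl + H2O
n(HCl) per titration = 0.0220 × 0.214 = 4.71 × 10^-3 mol
n(NaOH) in each aliquot = 4.71 × 10^-3 mol (1:1 ratio)
n(NaOH) in the whole flask = 4.71 × 10^-3 × 200.0/20.0 = 0.0471 mol
mass of NaOH = 0.0471 × 40.00 = 1.88 g
% NaOH = 1.88 / 1.95 × 100 = 96.6 %

96.6 %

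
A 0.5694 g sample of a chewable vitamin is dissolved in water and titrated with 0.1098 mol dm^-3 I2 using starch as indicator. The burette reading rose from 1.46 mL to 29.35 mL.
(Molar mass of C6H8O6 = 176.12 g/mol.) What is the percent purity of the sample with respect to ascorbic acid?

C6H8O6 + I2 → C6H6O6 + 2 HI
n(I2) = 0.02789 L × 0.1098 mol/L = 3.062 × 10^-3 mol
n(C6H8O6) = 3.062 × 10^-3 mol (1:1 ratio)
mass of C6H8O6 = 3.062 × 10^-3 × 176.12 g/mol = 0.5393 g
% C6H8O6 = 0.5393 / 0.5694 × 100 = 94.72 %

94.72 %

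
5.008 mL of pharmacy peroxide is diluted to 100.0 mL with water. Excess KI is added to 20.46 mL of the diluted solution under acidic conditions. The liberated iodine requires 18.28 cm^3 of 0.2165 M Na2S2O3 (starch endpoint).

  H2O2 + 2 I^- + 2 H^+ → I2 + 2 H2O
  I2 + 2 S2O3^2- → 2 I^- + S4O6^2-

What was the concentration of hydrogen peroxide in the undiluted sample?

n(S2O3^2-) = 0.01828 × 0.2165 = 3.958 × 10^-3 mol
n(I2) = n(S2O3^2-)/2 = 1.979 × 10^-3 mol
n(H2O2) in the aliquot = 1.979 × 10^-3 mol (1:1 ratio)
[H2O2]_dilute = 1.979 × 10^-3 / 0.02046 = 0.09672 mol/L
[H2O2]_original = 0.09672 × 100.0/5.008 = 1.931 mol/L

1.931 M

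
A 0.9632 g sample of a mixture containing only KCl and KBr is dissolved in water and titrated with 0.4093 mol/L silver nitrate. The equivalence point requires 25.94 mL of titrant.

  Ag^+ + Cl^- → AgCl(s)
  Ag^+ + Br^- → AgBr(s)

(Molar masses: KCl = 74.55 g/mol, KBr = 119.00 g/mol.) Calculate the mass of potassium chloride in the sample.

n(AgNO3) = 0.02594 × 0.4093 = 0.01062 mol
Let x = n(KCl), y = n(KBr).
Titrant: 1x + 1y = 0.01062;  mass: 74.55x + 119.00y = 0.9632
Solving, x = 6.755 × 10^-3 mol, y = 3.862 × 10^-3 mol
mass of KCl = 6.755 × 10^-3 × 74.55 = 0.5036 g

0.5036 g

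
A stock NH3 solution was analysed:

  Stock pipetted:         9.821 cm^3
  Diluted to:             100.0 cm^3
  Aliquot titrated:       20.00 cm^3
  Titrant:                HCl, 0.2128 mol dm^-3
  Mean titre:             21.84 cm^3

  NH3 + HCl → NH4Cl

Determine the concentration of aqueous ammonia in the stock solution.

2.366 mol/L

n(HCl) = 0.02184 × 0.2128 = 4.648 × 10^-3 mol
n(NH3) in the aliquot = 4.648 × 10^-3 mol (1:1 ratio)
[NH3]_dilute = 4.648 × 10^-3 / 0.02000 = 0.2324 mol/L
Dilution factor = 100.0 / 9.821 = 10.18
[NH3]_stock = 0.2324 × 10.18 = 2.366 mol/L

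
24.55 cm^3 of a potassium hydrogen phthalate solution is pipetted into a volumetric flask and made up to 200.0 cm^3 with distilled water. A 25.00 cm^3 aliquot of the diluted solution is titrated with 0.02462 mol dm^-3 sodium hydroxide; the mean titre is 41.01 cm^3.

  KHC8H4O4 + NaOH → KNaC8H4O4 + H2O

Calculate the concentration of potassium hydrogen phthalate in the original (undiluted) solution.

0.3290 mol/L

n(NaOH) = 0.04101 × 0.02462 = 1.010 × 10^-3 mol
n(KHC8H4O4) in the aliquot = 1.010 × 10^-3 mol (1:1 ratio)
[KHC8H4O4]_dilute = 1.010 × 10^-3 / 0.02500 = 0.04039 mol/L
Dilution factor = 200.0 / 24.55 = 8.147
[KHC8H4O4]_stock = 0.04039 × 8.147 = 0.3290 mol/L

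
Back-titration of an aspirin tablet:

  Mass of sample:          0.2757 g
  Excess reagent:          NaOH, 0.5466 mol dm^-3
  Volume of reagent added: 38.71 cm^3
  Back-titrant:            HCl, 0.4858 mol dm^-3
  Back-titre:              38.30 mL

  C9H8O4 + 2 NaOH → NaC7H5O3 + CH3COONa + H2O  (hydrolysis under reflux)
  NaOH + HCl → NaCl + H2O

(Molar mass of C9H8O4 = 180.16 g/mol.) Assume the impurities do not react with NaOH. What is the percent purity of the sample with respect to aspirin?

83.41 %

n(NaOH) added = 0.03871 × 0.5466 = 0.02116 mol
n(HCl) used in back-titration = 0.03830 × 0.4858 = 0.01861 mol
n(NaOH) left over = 0.01861 mol (1:1 ratio)
n(NaOH) consumed by analyte = 0.02116 − 0.01861 = 2.553 × 10^-3 mol
From the 1:2 ratio, n(C9H8O4) = 1/2 × 2.553 × 10^-3 = 1.276 × 10^-3 mol
mass of C9H8O4 = 1.276 × 10^-3 × 180.16 = 0.2300 g
% C9H8O4 = 0.2300 / 0.2757 × 100 = 83.41 %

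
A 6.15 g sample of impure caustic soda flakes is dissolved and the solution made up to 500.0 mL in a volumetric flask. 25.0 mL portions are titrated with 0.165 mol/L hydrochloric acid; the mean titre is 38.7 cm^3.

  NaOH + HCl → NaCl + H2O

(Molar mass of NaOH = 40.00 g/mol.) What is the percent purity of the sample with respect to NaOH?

83.1 %

n(HCl) per titration = 0.0387 × 0.165 = 6.39 × 10^-3 mol
n(NaOH) in each aliquot = 6.39 × 10^-3 mol (1:1 ratio)
n(NaOH) in the whole flask = 6.39 × 10^-3 × 500.0/25.0 = 0.128 mol
mass of NaOH = 0.128 × 40.00 = 5.11 g
% NaOH = 5.11 / 6.15 × 100 = 83.1 %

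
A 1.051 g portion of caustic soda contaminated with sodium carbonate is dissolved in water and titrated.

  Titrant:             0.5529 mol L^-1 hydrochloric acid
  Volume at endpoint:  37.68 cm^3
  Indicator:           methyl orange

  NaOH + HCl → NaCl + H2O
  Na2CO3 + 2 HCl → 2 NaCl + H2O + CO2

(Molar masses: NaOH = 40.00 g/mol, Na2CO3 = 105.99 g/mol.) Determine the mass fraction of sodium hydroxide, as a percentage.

15.54 %

n(HCl) = 0.03768 × 0.5529 = 0.02083 mol
Let x = n(NaOH), y = n(Na2CO3).
Titrant: 1x + 2y = 0.02083;  mass: 40.00x + 105.99y = 1.051
Solving, x = 4.083 × 10^-3 mol, y = 8.375 × 10^-3 mol
mass of NaOH = 4.083 × 10^-3 × 40.00 = 0.1633 g
% NaOH = 0.1633 / 1.051 × 100 = 15.54 %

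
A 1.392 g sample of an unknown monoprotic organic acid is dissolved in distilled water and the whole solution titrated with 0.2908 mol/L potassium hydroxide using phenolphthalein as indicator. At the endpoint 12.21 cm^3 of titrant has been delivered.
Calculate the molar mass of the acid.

n(KOH) = 0.01221 L × 0.2908 mol/L = 3.551 × 10^-3 mol
n(HA) = 3.551 × 10^-3 mol (1:1 ratio)
M = m / n = 1.392 g / 3.551 × 10^-3 mol = 392.0 g/mol

392.0 g/mol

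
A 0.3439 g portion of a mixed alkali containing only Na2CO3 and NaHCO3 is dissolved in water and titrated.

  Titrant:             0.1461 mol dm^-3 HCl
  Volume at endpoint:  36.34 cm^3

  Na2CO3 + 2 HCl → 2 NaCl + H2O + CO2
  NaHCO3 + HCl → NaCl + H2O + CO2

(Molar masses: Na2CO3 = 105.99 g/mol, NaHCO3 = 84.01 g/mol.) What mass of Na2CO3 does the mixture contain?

0.1745 g

n(HCl) = 0.03634 × 0.1461 = 5.309 × 10^-3 mol
Let x = n(Na2CO3), y = n(NaHCO3).
Titrant: 2x + 1y = 5.309 × 10^-3;  mass: 105.99x + 84.01y = 0.3439
Solving, x = 1.646 × 10^-3 mol, y = 2.016 × 10^-3 mol
mass of Na2CO3 = 1.646 × 10^-3 × 105.99 = 0.1745 g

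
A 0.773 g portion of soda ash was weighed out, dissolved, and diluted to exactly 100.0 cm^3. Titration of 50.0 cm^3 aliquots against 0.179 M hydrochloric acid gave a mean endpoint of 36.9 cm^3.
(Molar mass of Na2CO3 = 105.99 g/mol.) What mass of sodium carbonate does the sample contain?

0.700 g

Na2CO3 + 2 HCl → 2 NaCl + H2O + CO2
n(HCl) per titration = 0.0369 × 0.179 = 6.61 × 10^-3 mol
From the 1:2 ratio, n(Na2CO3) in each aliquot = 1/2 × 6.61 × 10^-3 = 3.30 × 10^-3 mol
n(Na2CO3) in the whole flask = 3.30 × 10^-3 × 100.0/50.0 = 6.61 × 10^-3 mol
mass of Na2CO3 = 6.61 × 10^-3 × 105.99 = 0.700 g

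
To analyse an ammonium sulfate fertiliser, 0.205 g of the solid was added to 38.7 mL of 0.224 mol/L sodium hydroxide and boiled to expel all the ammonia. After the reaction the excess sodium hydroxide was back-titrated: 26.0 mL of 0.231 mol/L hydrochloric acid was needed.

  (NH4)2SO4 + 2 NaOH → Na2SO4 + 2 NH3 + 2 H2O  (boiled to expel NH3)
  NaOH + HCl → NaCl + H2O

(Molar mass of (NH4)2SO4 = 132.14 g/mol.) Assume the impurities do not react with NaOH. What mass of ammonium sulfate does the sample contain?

0.176 g

n(NaOH) added = 0.0387 × 0.224 = 8.67 × 10^-3 mol
n(HCl) used in back-titration = 0.0260 × 0.231 = 6.01 × 10^-3 mol
n(NaOH) left over = 6.01 × 10^-3 mol (1:1 ratio)
n(NaOH) consumed by analyte = 8.67 × 10^-3 − 6.01 × 10^-3 = 2.66 × 10^-3 mol
From the 1:2 ratio, n((NH4)2SO4) = 1/2 × 2.66 × 10^-3 = 1.33 × 10^-3 mol
mass of (NH4)2SO4 = 1.33 × 10^-3 × 132.14 = 0.176 g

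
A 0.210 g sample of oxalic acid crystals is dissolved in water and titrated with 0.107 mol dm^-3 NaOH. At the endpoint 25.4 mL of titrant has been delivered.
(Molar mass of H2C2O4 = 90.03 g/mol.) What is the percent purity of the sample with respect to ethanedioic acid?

58.3 %

H2C2O4 + 2 NaOH → Na2C2O4 + 2 H2O
n(NaOH) = 0.0254 L × 0.107 mol/L = 2.72 × 10^-3 mol
From the 1:2 ratio, n(H2C2O4) = 1/2 × 2.72 × 10^-3 = 1.36 × 10^-3 mol
mass of H2C2O4 = 1.36 × 10^-3 × 90.03 g/mol = 0.122 g
% H2C2O4 = 0.122 / 0.210 × 100 = 58.3 %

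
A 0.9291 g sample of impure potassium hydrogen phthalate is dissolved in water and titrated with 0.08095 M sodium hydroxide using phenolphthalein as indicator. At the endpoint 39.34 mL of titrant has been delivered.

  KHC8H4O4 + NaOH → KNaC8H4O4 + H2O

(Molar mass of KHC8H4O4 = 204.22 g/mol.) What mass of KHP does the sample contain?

0.6504 g

n(NaOH) = 0.03934 L × 0.08095 mol/L = 3.185 × 10^-3 mol
n(KHC8H4O4) = 3.185 × 10^-3 mol (1:1 ratio)
mass of KHC8H4O4 = 3.185 × 10^-3 × 204.22 g/mol = 0.6504 g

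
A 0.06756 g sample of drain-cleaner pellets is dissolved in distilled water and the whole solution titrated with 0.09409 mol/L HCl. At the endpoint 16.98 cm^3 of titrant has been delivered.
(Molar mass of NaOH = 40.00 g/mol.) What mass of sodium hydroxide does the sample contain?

0.06391 g

NaOH + HCl → NaCl + H2O
n(HCl) = 0.01698 L × 0.09409 mol/L = 1.598 × 10^-3 mol
n(NaOH) = 1.598 × 10^-3 mol (1:1 ratio)
mass of NaOH = 1.598 × 10^-3 × 40.00 g/mol = 0.06391 g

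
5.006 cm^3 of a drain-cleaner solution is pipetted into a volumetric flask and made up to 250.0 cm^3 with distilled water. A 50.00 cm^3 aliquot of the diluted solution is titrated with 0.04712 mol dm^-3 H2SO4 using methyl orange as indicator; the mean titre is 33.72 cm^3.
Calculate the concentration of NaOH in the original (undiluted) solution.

3.174 mol/L

2 NaOH + H2SO4 → Na2SO4 + 2 H2O
n(H2SO4) = 0.03372 × 0.04712 = 1.589 × 10^-3 mol
From the 2:1 ratio, n(NaOH) in the aliquot = 2/1 × 1.589 × 10^-3 = 3.178 × 10^-3 mol
[NaOH]_dilute = 3.178 × 10^-3 / 0.05000 = 0.06356 mol/L
Dilution factor = 250.0 / 5.006 = 49.94
[NaOH]_stock = 0.06356 × 49.94 = 3.174 mol/L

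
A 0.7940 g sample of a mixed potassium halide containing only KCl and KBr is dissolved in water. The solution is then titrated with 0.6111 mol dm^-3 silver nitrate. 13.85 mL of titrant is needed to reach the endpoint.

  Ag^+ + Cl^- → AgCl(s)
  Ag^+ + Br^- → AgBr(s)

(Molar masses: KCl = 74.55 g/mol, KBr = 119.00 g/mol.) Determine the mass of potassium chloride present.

n(AgNO3) = 0.01385 × 0.6111 = 8.464 × 10^-3 mol
Let x = n(KCl), y = n(KBr).
Titrant: 1x + 1y = 8.464 × 10^-3;  mass: 74.55x + 119.00y = 0.7940
Solving, x = 4.796 × 10^-3 mol, y = 3.668 × 10^-3 mol
mass of KCl = 4.796 × 10^-3 × 74.55 = 0.3575 g

0.3575 g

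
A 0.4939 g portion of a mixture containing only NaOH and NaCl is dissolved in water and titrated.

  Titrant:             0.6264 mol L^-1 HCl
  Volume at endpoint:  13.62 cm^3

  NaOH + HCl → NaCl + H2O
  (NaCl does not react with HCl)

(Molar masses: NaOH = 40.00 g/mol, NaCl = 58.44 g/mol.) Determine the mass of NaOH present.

n(HCl) = 0.01362 × 0.6264 = 8.532 × 10^-3 mol
Let x = n(NaOH), y = n(NaCl).
Titrant: 1x = 8.532 × 10^-3;  mass: 40.00x + 58.44y = 0.4939
Solving, x = 8.532 × 10^-3 mol, y = 2.612 × 10^-3 mol
mass of NaOH = 8.532 × 10^-3 × 40.00 = 0.3413 g

0.3413 g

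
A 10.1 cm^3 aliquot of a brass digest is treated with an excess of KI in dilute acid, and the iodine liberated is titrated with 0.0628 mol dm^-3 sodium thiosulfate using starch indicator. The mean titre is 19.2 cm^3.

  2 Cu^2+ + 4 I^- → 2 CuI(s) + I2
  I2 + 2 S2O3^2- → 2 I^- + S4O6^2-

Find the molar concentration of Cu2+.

0.119 mol/L

n(S2O3^2-) = 0.0192 × 0.0628 = 1.21 × 10^-3 mol
n(I2) = n(S2O3^2-)/2 = 6.03 × 10^-4 mol
From the 2:1 ratio, n(Cu2+) in the aliquot = 2/1 × 6.03 × 10^-4 = 1.21 × 10^-3 mol
[Cu2+] = 1.21 × 10^-3 / 0.0101 = 0.119 mol/L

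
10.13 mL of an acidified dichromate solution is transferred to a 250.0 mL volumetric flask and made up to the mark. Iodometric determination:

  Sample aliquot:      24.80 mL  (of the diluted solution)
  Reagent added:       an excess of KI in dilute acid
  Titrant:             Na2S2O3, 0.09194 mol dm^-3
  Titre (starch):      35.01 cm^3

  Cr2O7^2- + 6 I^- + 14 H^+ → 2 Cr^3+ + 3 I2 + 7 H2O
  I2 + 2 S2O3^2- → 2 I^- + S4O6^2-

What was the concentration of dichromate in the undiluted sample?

n(S2O3^2-) = 0.03501 × 0.09194 = 3.219 × 10^-3 mol
n(I2) = n(S2O3^2-)/2 = 1.609 × 10^-3 mol
From the 1:3 ratio, n(Cr2O7^2-) in the aliquot = 1/3 × 1.609 × 10^-3 = 5.365 × 10^-4 mol
[Cr2O7^2-]_dilute = 5.365 × 10^-4 / 0.02480 = 0.02163 mol/L
[Cr2O7^2-]_original = 0.02163 × 250.0/10.13 = 0.5339 mol/L

0.5339 mol/L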